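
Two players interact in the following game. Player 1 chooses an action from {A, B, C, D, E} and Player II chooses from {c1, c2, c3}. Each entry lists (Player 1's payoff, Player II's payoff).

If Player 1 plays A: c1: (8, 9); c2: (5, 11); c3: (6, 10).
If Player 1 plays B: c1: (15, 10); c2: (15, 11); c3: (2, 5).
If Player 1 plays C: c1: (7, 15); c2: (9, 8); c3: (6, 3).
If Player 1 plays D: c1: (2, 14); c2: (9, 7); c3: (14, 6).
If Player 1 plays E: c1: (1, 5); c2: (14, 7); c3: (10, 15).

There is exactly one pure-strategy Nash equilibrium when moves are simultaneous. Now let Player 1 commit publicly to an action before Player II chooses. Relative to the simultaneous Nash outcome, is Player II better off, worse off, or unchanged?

Work backward from Player II's decision.
- A: Player II compares 9, 11, 10 and picks c2; Player 1 would get 5.
- B: Player II compares 10, 11, 5 and picks c2; Player 1 would get 15.
- C: Player II compares 15, 8, 3 and picks c1; Player 1 would get 7.
- D: Player II compares 14, 7, 6 and picks c1; Player 1 would get 2.
- E: Player II compares 5, 7, 15 and picks c3; Player 1 would get 10.
Among 5, 15, 7, 2, 10, the best is 15 at B. Subgame-perfect outcome: (B, c2) with payoffs (15, 11).
For the simultaneous game, intersect best replies.
Player 1's best replies: c1→B; c2→B; c3→D.
Player II's best replies: A→c2; B→c2; C→c1; D→c1; E→c3.
Only (B, c2) has each player best-responding; Nash payoffs (15, 11).
Player II earns 11 sequentially versus 11 at the Nash outcome: unchanged.

unchanged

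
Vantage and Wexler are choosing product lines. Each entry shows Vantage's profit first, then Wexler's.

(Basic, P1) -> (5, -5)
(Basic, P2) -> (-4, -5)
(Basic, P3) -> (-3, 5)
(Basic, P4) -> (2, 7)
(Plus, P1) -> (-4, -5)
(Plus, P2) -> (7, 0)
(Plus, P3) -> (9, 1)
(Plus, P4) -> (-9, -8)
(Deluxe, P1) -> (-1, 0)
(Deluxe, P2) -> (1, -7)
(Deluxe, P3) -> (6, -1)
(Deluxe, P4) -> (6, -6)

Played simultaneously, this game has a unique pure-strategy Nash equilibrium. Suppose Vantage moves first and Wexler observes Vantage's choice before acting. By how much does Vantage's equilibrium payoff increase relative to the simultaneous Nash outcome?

0

Work backward from Wexler's decision.
- Basic: BR = P4, leader payoff 2.
- Plus: BR = P3, leader payoff 9.
- Deluxe: BR = P1, leader payoff -1.
Among 2, 9, -1, the best is 9 at Plus. Subgame-perfect outcome: (Plus, P3) with payoffs (9, 1).
Now find the simultaneous Nash equilibrium.
Vantage's best replies: P1→Basic; P2→Plus; P3→Plus; P4→Deluxe.
Wexler's best replies: Basic→P4; Plus→P3; Deluxe→P1.
The unique mutual best reply is (Plus, P3), giving (9, 1).
Vantage's commitment gain: 9 − 9 = 0.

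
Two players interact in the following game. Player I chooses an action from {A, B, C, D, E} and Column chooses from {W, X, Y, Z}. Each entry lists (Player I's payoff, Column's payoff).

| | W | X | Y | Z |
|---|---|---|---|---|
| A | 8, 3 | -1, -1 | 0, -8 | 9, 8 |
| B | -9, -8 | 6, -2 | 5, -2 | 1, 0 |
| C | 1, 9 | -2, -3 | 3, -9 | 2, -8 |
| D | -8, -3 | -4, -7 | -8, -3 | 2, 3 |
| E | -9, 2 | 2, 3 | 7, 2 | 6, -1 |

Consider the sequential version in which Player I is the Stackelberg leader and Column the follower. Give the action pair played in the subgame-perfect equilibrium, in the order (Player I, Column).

Solve by backward induction (Player I leads).
- A → Column plays Z (best of 3, -1, -8, 8); Player I gets 9.
- B → Column plays Z (best of -8, -2, -2, 0); Player I gets 1.
- C → Column plays W (best of 9, -3, -9, -8); Player I gets 1.
- D → Column plays Z (best of -3, -7, -3, 3); Player I gets 2.
- E → Column plays X (best of 2, 3, 2, -1); Player I gets 2.
Player I's induced payoffs are 9, 1, 1, 2, 2, so Player I commits to A. Subgame-perfect outcome: (A, Z) with payoffs (9, 8).

(A, Z)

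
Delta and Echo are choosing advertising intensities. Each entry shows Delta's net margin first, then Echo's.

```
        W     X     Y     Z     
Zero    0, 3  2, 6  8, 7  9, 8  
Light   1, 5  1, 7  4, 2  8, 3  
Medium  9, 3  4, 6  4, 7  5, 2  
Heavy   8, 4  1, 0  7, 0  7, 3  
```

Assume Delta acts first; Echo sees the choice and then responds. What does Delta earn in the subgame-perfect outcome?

Solve by backward induction (Delta leads).
- Zero: BR = Z, leader payoff 9.
- Light: BR = X, leader payoff 1.
- Medium: BR = Y, leader payoff 4.
- Heavy: BR = W, leader payoff 8.
Delta's induced payoffs are 9, 1, 4, 8, so Delta commits to Zero. Subgame-perfect outcome: (Zero, Z) with payoffs (9, 8).

9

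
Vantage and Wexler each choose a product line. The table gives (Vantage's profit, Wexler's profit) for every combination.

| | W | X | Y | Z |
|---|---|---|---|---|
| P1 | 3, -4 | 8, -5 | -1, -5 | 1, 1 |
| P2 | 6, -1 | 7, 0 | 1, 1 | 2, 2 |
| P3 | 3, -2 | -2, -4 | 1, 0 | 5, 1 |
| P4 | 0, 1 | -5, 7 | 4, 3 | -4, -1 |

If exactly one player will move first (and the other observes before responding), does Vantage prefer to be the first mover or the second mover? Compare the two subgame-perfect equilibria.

first

If Vantage leads: Wexler's best replies are P1→Z, P2→Z, P3→Z, P4→X; Vantage's induced payoffs 1, 2, 5, -5; outcome (P3, Z), payoffs (5, 1).
If Wexler leads: Vantage's best replies are W→P2, X→P1, Y→P4, Z→P3; Wexler's induced payoffs -1, -5, 3, 1; outcome (P4, Y), payoffs (4, 3).
Vantage gets 5 moving first and 4 moving second, so Vantage prefers to move first.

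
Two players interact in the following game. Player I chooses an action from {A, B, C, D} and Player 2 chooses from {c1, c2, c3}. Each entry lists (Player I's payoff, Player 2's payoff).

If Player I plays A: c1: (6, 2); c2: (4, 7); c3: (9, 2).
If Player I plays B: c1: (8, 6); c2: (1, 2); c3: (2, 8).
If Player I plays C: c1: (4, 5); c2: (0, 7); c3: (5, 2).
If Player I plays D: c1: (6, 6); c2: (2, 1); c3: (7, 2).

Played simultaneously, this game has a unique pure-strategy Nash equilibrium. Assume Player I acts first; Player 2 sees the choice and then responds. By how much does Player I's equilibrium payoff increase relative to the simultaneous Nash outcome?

Solve by backward induction (Player I leads).
- A → Player 2 plays c2 (best of 2, 7, 2); Player I gets 4.
- B → Player 2 plays c3 (best of 6, 2, 8); Player I gets 2.
- C → Player 2 plays c2 (best of 5, 7, 2); Player I gets 0.
- D → Player 2 plays c1 (best of 6, 1, 2); Player I gets 6.
Maximizing over 4, 2, 0, 6, Player I chooses D. Subgame-perfect outcome: (D, c1) with payoffs (6, 6).
Now find the simultaneous Nash equilibrium.
Player I's best replies: c1→B; c2→A; c3→A.
Player 2's best replies: A→c2; B→c3; C→c2; D→c1.
Only (A, c2) has each player best-responding; Nash payoffs (4, 7).
Player I's commitment gain: 6 − 4 = 2.

2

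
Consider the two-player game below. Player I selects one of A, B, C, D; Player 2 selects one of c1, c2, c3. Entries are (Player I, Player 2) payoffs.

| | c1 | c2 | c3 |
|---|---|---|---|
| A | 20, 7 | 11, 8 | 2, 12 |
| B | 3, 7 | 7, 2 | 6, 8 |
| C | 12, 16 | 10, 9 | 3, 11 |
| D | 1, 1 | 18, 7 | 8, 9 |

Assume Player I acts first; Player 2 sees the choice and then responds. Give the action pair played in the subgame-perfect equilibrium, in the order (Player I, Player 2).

(C, c1)

Backward induction with Player I moving first.
- A → Player 2 plays c3 (best of 7, 8, 12); Player I gets 2.
- B → Player 2 plays c3 (best of 7, 2, 8); Player I gets 6.
- C → Player 2 plays c1 (best of 16, 9, 11); Player I gets 12.
- D → Player 2 plays c3 (best of 1, 7, 9); Player I gets 8.
Maximizing over 2, 6, 12, 8, Player I chooses C. Subgame-perfect outcome: (C, c1) with payoffs (12, 16).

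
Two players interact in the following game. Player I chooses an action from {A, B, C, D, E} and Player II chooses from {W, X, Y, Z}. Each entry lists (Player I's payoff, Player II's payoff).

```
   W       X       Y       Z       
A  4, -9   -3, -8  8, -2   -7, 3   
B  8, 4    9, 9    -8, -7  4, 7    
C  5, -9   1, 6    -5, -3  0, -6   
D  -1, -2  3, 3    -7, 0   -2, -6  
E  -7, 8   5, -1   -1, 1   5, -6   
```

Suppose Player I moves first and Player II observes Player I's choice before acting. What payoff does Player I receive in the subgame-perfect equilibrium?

Player II best-responds to each possible Player I move:
- A: BR = Z, leader payoff -7.
- B: BR = X, leader payoff 9.
- C: BR = X, leader payoff 1.
- D: BR = X, leader payoff 3.
- E: BR = W, leader payoff -7.
Among -7, 9, 1, 3, -7, the best is 9 at B. Subgame-perfect outcome: (B, X) with payoffs (9, 9).

9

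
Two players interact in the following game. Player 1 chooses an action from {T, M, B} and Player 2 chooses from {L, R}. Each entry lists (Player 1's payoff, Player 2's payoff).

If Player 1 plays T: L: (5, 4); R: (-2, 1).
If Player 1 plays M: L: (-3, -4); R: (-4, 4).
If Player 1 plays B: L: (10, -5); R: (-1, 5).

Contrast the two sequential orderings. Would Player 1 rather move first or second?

first

If Player 1 leads: Player 2's best replies are T→L, M→R, B→R; Player 1's induced payoffs 5, -4, -1; outcome (T, L), payoffs (5, 4).
If Player 2 leads: Player 1's best replies are L→B, R→B; Player 2's induced payoffs -5, 5; outcome (B, R), payoffs (-1, 5).
Player 1 gets 5 moving first and -1 moving second, so Player 1 prefers to move first.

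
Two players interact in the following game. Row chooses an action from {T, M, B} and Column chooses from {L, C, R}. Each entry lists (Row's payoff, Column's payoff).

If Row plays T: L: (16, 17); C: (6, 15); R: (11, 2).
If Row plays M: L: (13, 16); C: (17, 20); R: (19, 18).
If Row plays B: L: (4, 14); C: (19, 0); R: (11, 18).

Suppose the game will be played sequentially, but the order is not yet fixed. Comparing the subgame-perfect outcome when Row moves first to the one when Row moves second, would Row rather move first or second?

If Row leads: Column's best replies are T→L, M→C, B→R; Row's induced payoffs 16, 17, 11; outcome (M, C), payoffs (17, 20).
If Column leads: Row's best replies are L→T, C→B, R→M; Column's induced payoffs 17, 0, 18; outcome (M, R), payoffs (19, 18).
Row gets 17 moving first and 19 moving second, so Row prefers to move second.

second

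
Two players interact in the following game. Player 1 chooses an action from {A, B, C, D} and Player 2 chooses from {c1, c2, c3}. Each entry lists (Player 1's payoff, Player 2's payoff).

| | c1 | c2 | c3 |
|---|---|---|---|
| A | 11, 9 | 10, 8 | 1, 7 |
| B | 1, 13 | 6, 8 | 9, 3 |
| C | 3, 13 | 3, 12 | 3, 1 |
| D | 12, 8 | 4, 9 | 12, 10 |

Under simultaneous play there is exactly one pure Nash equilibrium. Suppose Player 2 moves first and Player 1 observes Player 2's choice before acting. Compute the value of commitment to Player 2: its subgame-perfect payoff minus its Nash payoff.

0

Backward induction with Player 2 moving first.
- c1: BR = D, leader payoff 8.
- c2: BR = A, leader payoff 8.
- c3: BR = D, leader payoff 10.
Among 8, 8, 10, the best is 10 at c3. Subgame-perfect outcome: (D, c3) with payoffs (12, 10).
For the simultaneous game, intersect best replies.
Player 1's best replies: c1→D; c2→A; c3→D.
Player 2's best replies: A→c1; B→c1; C→c1; D→c3.
Only (D, c3) has each player best-responding; Nash payoffs (12, 10).
Player 2's commitment gain: 10 − 10 = 0.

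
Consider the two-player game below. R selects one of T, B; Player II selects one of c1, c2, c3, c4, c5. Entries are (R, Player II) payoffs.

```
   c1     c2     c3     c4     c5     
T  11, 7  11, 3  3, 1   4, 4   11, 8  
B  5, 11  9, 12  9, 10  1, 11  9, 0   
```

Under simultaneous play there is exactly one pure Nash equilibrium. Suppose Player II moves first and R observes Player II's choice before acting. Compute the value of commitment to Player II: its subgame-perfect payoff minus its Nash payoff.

2

Solve by backward induction (Player II leads).
- c1: R compares 11, 5 and picks T; Player II would get 7.
- c2: R compares 11, 9 and picks T; Player II would get 3.
- c3: R compares 3, 9 and picks B; Player II would get 10.
- c4: R compares 4, 1 and picks T; Player II would get 4.
- c5: R compares 11, 9 and picks T; Player II would get 8.
Player II's induced payoffs are 7, 3, 10, 4, 8, so Player II commits to c3. Subgame-perfect outcome: (B, c3) with payoffs (9, 10).
Now find the simultaneous Nash equilibrium.
R's best replies: c1→T; c2→T; c3→B; c4→T; c5→T.
Player II's best replies: T→c5; B→c2.
Only (T, c5) has each player best-responding; Nash payoffs (11, 8).
Player II's commitment gain: 10 − 8 = 2.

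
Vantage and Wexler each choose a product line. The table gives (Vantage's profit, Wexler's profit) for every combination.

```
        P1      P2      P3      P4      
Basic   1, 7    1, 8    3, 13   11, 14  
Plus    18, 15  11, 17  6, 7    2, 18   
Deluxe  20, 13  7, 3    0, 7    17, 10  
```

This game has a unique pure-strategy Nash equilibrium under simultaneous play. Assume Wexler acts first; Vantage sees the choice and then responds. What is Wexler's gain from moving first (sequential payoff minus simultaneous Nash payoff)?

4

Solve by backward induction (Wexler leads).
- P1: Vantage compares 1, 18, 20 and picks Deluxe; Wexler would get 13.
- P2: Vantage compares 1, 11, 7 and picks Plus; Wexler would get 17.
- P3: Vantage compares 3, 6, 0 and picks Plus; Wexler would get 7.
- P4: Vantage compares 11, 2, 17 and picks Deluxe; Wexler would get 10.
Maximizing over 13, 17, 7, 10, Wexler chooses P2. Subgame-perfect outcome: (Plus, P2) with payoffs (11, 17).
Now find the simultaneous Nash equilibrium.
Vantage's best replies: P1→Deluxe; P2→Plus; P3→Plus; P4→Deluxe.
Wexler's best replies: Basic→P4; Plus→P4; Deluxe→P1.
The unique mutual best reply is (Deluxe, P1), giving (20, 13).
Wexler's commitment gain: 17 − 13 = 4.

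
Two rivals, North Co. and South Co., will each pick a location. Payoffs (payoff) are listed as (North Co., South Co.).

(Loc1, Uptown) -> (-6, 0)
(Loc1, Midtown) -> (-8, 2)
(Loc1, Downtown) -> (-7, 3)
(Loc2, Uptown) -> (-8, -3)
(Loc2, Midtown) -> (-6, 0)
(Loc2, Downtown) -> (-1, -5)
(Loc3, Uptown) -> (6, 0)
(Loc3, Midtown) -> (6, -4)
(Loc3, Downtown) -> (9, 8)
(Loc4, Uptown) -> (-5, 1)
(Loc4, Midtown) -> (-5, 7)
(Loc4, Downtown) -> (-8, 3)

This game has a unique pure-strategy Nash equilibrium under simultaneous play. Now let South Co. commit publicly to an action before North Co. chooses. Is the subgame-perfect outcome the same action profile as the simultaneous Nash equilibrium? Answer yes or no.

yes

Backward induction with South Co. moving first.
- Uptown: North Co. compares -6, -8, 6, -5 and picks Loc3; South Co. would get 0.
- Midtown: North Co. compares -8, -6, 6, -5 and picks Loc3; South Co. would get -4.
- Downtown: North Co. compares -7, -1, 9, -8 and picks Loc3; South Co. would get 8.
Among 0, -4, 8, the best is 8 at Downtown. Subgame-perfect outcome: (Loc3, Downtown) with payoffs (9, 8).
Under simultaneous play:
North Co.'s best replies: Uptown→Loc3; Midtown→Loc3; Downtown→Loc3.
South Co.'s best replies: Loc1→Downtown; Loc2→Midtown; Loc3→Downtown; Loc4→Midtown.
Only (Loc3, Downtown) has each player best-responding; Nash payoffs (9, 8).
Sequential outcome (Loc3, Downtown) coincides with the Nash profile (Loc3, Downtown).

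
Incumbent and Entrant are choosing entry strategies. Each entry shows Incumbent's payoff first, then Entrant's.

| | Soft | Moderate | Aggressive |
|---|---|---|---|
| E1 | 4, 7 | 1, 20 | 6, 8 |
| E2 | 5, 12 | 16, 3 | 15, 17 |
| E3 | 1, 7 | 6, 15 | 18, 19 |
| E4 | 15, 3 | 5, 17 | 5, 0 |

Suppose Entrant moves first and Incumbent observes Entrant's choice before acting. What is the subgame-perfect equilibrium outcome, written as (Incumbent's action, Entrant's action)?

(E3, Aggressive)

Work backward from Incumbent's decision.
- Soft: Incumbent compares 4, 5, 1, 15 and picks E4; Entrant would get 3.
- Moderate: Incumbent compares 1, 16, 6, 5 and picks E2; Entrant would get 3.
- Aggressive: Incumbent compares 6, 15, 18, 5 and picks E3; Entrant would get 19.
Among 3, 3, 19, the best is 19 at Aggressive. Subgame-perfect outcome: (E3, Aggressive) with payoffs (18, 19).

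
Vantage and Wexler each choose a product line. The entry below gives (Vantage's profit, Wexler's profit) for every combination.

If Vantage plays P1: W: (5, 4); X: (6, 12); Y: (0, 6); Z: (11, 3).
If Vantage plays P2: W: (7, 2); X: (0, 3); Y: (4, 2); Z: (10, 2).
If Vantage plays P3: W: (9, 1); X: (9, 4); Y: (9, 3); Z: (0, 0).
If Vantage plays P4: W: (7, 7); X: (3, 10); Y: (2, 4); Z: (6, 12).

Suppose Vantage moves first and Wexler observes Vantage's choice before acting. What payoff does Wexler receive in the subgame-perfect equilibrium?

4

Work backward from Wexler's decision.
- P1: Wexler compares 4, 12, 6, 3 and picks X; Vantage would get 6.
- P2: Wexler compares 2, 3, 2, 2 and picks X; Vantage would get 0.
- P3: Wexler compares 1, 4, 3, 0 and picks X; Vantage would get 9.
- P4: Wexler compares 7, 10, 4, 12 and picks Z; Vantage would get 6.
Among 6, 0, 9, 6, the best is 9 at P3. Subgame-perfect outcome: (P3, X) with payoffs (9, 4).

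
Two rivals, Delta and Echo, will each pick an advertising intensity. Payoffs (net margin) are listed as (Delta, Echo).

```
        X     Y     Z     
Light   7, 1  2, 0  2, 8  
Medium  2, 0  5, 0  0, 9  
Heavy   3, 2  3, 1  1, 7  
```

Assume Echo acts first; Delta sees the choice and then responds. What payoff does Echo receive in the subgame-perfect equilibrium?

8

Backward induction with Echo moving first.
- X: BR = Light, leader payoff 1.
- Y: BR = Medium, leader payoff 0.
- Z: BR = Light, leader payoff 8.
Maximizing over 1, 0, 8, Echo chooses Z. Subgame-perfect outcome: (Light, Z) with payoffs (2, 8).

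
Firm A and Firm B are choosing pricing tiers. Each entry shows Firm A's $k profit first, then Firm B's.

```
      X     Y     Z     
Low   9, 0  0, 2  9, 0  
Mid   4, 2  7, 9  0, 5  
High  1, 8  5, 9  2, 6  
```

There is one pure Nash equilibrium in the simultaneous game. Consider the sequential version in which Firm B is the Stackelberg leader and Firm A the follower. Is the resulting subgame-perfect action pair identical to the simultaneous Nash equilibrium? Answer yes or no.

Work backward from Firm A's decision.
- X → Firm A plays Low (best of 9, 4, 1); Firm B gets 0.
- Y → Firm A plays Mid (best of 0, 7, 5); Firm B gets 9.
- Z → Firm A plays Low (best of 9, 0, 2); Firm B gets 0.
Among 0, 9, 0, the best is 9 at Y. Subgame-perfect outcome: (Mid, Y) with payoffs (7, 9).
Under simultaneous play:
Firm A's best replies: X→Low; Y→Mid; Z→Low.
Firm B's best replies: Low→Y; Mid→Y; High→Y.
The unique mutual best reply is (Mid, Y), giving (7, 9).
Sequential outcome (Mid, Y) coincides with the Nash profile (Mid, Y).

yes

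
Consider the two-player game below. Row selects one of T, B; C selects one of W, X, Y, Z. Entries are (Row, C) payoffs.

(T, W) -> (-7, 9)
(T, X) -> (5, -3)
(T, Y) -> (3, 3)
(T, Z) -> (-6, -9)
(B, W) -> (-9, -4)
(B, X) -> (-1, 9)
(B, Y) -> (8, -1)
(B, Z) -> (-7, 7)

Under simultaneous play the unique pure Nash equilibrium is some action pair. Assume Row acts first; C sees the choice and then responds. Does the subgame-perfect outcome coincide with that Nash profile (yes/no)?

no

Work backward from C's decision.
- T: BR = W, leader payoff -7.
- B: BR = X, leader payoff -1.
Row's induced payoffs are -7, -1, so Row commits to B. Subgame-perfect outcome: (B, X) with payoffs (-1, 9).
For the simultaneous game, intersect best replies.
Row's best replies: W→T; X→T; Y→B; Z→T.
C's best replies: T→W; B→X.
The unique mutual best reply is (T, W), giving (-7, 9).
Sequential outcome (B, X) differs from the Nash profile (T, W).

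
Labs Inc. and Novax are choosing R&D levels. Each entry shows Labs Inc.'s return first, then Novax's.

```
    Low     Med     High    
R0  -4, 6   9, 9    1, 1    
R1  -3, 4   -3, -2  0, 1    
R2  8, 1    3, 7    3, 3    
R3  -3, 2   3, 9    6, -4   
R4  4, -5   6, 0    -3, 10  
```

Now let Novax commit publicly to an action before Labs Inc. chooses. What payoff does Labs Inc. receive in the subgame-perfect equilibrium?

9

Solve by backward induction (Novax leads).
- Low: BR = R2, leader payoff 1.
- Med: BR = R0, leader payoff 9.
- High: BR = R3, leader payoff -4.
Maximizing over 1, 9, -4, Novax chooses Med. Subgame-perfect outcome: (R0, Med) with payoffs (9, 9).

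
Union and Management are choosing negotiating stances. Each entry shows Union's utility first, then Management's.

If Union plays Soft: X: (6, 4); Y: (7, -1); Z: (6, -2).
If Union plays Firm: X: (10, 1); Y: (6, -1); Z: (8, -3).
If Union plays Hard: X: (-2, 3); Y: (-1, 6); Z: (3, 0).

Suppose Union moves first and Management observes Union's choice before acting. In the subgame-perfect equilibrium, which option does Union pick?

Solve by backward induction (Union leads).
- Soft: Management compares 4, -1, -2 and picks X; Union would get 6.
- Firm: Management compares 1, -1, -3 and picks X; Union would get 10.
- Hard: Management compares 3, 6, 0 and picks Y; Union would get -1.
Maximizing over 6, 10, -1, Union chooses Firm. Subgame-perfect outcome: (Firm, X) with payoffs (10, 1).

Firm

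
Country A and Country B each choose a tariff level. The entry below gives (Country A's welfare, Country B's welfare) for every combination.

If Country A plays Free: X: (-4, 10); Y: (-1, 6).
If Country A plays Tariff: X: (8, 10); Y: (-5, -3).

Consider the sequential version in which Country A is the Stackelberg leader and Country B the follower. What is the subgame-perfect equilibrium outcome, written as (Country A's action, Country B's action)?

(Tariff, X)

Country B best-responds to each possible Country A move:
- Free: BR = X, leader payoff -4.
- Tariff: BR = X, leader payoff 8.
Country A's induced payoffs are -4, 8, so Country A commits to Tariff. Subgame-perfect outcome: (Tariff, X) with payoffs (8, 10).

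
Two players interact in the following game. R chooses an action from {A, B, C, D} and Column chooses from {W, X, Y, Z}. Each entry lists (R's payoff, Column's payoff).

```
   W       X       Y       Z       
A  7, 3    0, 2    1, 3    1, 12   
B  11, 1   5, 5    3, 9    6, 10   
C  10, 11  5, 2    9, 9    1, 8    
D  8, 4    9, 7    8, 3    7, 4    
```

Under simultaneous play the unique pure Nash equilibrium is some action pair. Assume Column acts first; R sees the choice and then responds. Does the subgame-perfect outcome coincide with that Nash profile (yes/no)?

Work backward from R's decision.
- W → R plays B (best of 7, 11, 10, 8); Column gets 1.
- X → R plays D (best of 0, 5, 5, 9); Column gets 7.
- Y → R plays C (best of 1, 3, 9, 8); Column gets 9.
- Z → R plays D (best of 1, 6, 1, 7); Column gets 4.
Maximizing over 1, 7, 9, 4, Column chooses Y. Subgame-perfect outcome: (C, Y) with payoffs (9, 9).
Now find the simultaneous Nash equilibrium.
R's best replies: W→B; X→D; Y→C; Z→D.
Column's best replies: A→Z; B→Z; C→W; D→X.
The unique mutual best reply is (D, X), giving (9, 7).
Sequential outcome (C, Y) differs from the Nash profile (D, X).

no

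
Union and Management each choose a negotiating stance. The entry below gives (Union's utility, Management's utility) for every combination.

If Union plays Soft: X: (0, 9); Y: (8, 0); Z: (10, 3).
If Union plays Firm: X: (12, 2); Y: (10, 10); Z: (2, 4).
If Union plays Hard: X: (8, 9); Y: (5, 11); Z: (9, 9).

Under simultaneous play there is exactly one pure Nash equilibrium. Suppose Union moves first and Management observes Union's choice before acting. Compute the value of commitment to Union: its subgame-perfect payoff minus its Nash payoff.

0

Work backward from Management's decision.
- Soft → Management plays X (best of 9, 0, 3); Union gets 0.
- Firm → Management plays Y (best of 2, 10, 4); Union gets 10.
- Hard → Management plays Y (best of 9, 11, 9); Union gets 5.
Maximizing over 0, 10, 5, Union chooses Firm. Subgame-perfect outcome: (Firm, Y) with payoffs (10, 10).
For the simultaneous game, intersect best replies.
Union's best replies: X→Firm; Y→Firm; Z→Soft.
Management's best replies: Soft→X; Firm→Y; Hard→Y.
The unique mutual best reply is (Firm, Y), giving (10, 10).
Union's commitment gain: 10 − 10 = 0.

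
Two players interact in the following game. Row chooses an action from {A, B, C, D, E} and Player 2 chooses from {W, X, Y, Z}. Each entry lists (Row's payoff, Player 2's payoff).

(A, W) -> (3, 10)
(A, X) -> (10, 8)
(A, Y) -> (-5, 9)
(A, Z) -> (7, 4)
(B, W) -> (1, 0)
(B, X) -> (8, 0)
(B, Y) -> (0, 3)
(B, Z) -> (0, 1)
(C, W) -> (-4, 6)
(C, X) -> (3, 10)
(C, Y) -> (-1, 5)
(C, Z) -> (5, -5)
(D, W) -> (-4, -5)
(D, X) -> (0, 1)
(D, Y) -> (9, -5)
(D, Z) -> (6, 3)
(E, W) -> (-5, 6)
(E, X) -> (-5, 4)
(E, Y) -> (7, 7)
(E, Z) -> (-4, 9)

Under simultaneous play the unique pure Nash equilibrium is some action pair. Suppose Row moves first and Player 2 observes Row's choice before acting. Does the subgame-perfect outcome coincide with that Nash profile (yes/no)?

no

Backward induction with Row moving first.
- A: BR = W, leader payoff 3.
- B: BR = Y, leader payoff 0.
- C: BR = X, leader payoff 3.
- D: BR = Z, leader payoff 6.
- E: BR = Z, leader payoff -4.
Row's induced payoffs are 3, 0, 3, 6, -4, so Row commits to D. Subgame-perfect outcome: (D, Z) with payoffs (6, 3).
Now find the simultaneous Nash equilibrium.
Row's best replies: W→A; X→A; Y→D; Z→A.
Player 2's best replies: A→W; B→Y; C→X; D→Z; E→Z.
The unique mutual best reply is (A, W), giving (3, 10).
Sequential outcome (D, Z) differs from the Nash profile (A, W).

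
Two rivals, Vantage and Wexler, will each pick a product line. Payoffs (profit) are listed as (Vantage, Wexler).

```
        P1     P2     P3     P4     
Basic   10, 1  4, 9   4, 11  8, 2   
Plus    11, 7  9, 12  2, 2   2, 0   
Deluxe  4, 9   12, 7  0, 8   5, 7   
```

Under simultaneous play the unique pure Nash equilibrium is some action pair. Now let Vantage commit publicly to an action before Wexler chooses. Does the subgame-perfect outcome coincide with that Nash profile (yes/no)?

Solve by backward induction (Vantage leads).
- Basic: Wexler compares 1, 9, 11, 2 and picks P3; Vantage would get 4.
- Plus: Wexler compares 7, 12, 2, 0 and picks P2; Vantage would get 9.
- Deluxe: Wexler compares 9, 7, 8, 7 and picks P1; Vantage would get 4.
Maximizing over 4, 9, 4, Vantage chooses Plus. Subgame-perfect outcome: (Plus, P2) with payoffs (9, 12).
Now find the simultaneous Nash equilibrium.
Vantage's best replies: P1→Plus; P2→Deluxe; P3→Basic; P4→Basic.
Wexler's best replies: Basic→P3; Plus→P2; Deluxe→P1.
Only (Basic, P3) has each player best-responding; Nash payoffs (4, 11).
Sequential outcome (Plus, P2) differs from the Nash profile (Basic, P3).

no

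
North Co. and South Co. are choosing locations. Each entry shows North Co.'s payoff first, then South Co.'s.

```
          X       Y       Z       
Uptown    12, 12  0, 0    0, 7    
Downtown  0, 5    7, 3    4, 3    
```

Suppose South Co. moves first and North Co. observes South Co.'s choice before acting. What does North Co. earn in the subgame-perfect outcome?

12

Work backward from North Co.'s decision.
- X → North Co. plays Uptown (best of 12, 0); South Co. gets 12.
- Y → North Co. plays Downtown (best of 0, 7); South Co. gets 3.
- Z → North Co. plays Downtown (best of 0, 4); South Co. gets 3.
South Co.'s induced payoffs are 12, 3, 3, so South Co. commits to X. Subgame-perfect outcome: (Uptown, X) with payoffs (12, 12).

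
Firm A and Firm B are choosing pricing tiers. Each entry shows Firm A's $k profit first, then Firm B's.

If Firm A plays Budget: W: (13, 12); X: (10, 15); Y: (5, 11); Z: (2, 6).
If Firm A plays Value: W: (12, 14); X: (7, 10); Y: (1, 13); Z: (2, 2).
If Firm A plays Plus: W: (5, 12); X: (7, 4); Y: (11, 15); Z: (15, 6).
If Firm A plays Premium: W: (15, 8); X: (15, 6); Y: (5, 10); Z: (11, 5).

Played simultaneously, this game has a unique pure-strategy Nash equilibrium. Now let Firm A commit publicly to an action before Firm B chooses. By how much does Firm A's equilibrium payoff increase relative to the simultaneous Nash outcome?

1

Work backward from Firm B's decision.
- Budget: BR = X, leader payoff 10.
- Value: BR = W, leader payoff 12.
- Plus: BR = Y, leader payoff 11.
- Premium: BR = Y, leader payoff 5.
Firm A's induced payoffs are 10, 12, 11, 5, so Firm A commits to Value. Subgame-perfect outcome: (Value, W) with payoffs (12, 14).
Under simultaneous play:
Firm A's best replies: W→Premium; X→Premium; Y→Plus; Z→Plus.
Firm B's best replies: Budget→X; Value→W; Plus→Y; Premium→Y.
Only (Plus, Y) has each player best-responding; Nash payoffs (11, 15).
Firm A's commitment gain: 12 − 11 = 1.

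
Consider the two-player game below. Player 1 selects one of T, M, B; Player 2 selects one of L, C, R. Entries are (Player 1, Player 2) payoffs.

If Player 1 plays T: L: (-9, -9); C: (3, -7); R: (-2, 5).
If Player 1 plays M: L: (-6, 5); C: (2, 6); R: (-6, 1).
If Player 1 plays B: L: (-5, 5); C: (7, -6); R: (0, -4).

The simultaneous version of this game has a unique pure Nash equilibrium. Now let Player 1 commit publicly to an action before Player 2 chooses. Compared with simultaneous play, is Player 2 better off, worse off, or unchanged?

Work backward from Player 2's decision.
- T: BR = R, leader payoff -2.
- M: BR = C, leader payoff 2.
- B: BR = L, leader payoff -5.
Among -2, 2, -5, the best is 2 at M. Subgame-perfect outcome: (M, C) with payoffs (2, 6).
For the simultaneous game, intersect best replies.
Player 1's best replies: L→B; C→B; R→B.
Player 2's best replies: T→R; M→C; B→L.
Only (B, L) has each player best-responding; Nash payoffs (-5, 5).
Player 2 earns 6 sequentially versus 5 at the Nash outcome: better off.

better off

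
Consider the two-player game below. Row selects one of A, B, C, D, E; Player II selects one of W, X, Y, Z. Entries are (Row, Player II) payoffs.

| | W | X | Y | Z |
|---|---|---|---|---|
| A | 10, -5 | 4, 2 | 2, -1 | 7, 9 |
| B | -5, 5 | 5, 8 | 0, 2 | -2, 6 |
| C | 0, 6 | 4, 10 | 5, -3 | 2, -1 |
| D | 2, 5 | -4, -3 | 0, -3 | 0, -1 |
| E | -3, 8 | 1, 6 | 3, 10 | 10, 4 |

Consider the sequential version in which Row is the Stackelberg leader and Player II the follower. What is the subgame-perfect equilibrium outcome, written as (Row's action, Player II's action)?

Player II best-responds to each possible Row move:
- A → Player II plays Z (best of -5, 2, -1, 9); Row gets 7.
- B → Player II plays X (best of 5, 8, 2, 6); Row gets 5.
- C → Player II plays X (best of 6, 10, -3, -1); Row gets 4.
- D → Player II plays W (best of 5, -3, -3, -1); Row gets 2.
- E → Player II plays Y (best of 8, 6, 10, 4); Row gets 3.
Among 7, 5, 4, 2, 3, the best is 7 at A. Subgame-perfect outcome: (A, Z) with payoffs (7, 9).

(A, Z)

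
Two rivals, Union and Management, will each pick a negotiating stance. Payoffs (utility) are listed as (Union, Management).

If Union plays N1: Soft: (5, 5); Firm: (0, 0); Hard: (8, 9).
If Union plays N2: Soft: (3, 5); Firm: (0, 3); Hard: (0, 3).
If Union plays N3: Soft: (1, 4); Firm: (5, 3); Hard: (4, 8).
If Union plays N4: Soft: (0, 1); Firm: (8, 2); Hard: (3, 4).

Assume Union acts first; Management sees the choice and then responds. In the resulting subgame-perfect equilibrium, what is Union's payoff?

8

Solve by backward induction (Union leads).
- N1: BR = Hard, leader payoff 8.
- N2: BR = Soft, leader payoff 3.
- N3: BR = Hard, leader payoff 4.
- N4: BR = Hard, leader payoff 3.
Maximizing over 8, 3, 4, 3, Union chooses N1. Subgame-perfect outcome: (N1, Hard) with payoffs (8, 9).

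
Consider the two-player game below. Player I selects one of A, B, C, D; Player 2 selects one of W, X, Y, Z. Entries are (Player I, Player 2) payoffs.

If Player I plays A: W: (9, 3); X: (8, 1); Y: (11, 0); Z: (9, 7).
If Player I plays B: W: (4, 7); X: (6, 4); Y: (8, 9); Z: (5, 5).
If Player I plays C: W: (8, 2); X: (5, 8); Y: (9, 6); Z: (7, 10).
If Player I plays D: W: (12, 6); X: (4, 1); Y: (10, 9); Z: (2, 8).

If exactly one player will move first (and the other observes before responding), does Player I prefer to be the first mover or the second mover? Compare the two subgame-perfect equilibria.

first

If Player I leads: Player 2's best replies are A→Z, B→Y, C→Z, D→Y; Player I's induced payoffs 9, 8, 7, 10; outcome (D, Y), payoffs (10, 9).
If Player 2 leads: Player I's best replies are W→D, X→A, Y→A, Z→A; Player 2's induced payoffs 6, 1, 0, 7; outcome (A, Z), payoffs (9, 7).
Player I gets 10 moving first and 9 moving second, so Player I prefers to move first.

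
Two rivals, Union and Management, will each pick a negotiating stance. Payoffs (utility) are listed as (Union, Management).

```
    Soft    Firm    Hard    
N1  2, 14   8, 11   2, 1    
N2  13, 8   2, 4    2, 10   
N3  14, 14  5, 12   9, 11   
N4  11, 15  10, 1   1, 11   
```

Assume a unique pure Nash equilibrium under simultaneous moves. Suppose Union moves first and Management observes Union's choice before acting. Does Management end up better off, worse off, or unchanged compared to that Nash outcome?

Work backward from Management's decision.
- N1: Management compares 14, 11, 1 and picks Soft; Union would get 2.
- N2: Management compares 8, 4, 10 and picks Hard; Union would get 2.
- N3: Management compares 14, 12, 11 and picks Soft; Union would get 14.
- N4: Management compares 15, 1, 11 and picks Soft; Union would get 11.
Union's induced payoffs are 2, 2, 14, 11, so Union commits to N3. Subgame-perfect outcome: (N3, Soft) with payoffs (14, 14).
Now find the simultaneous Nash equilibrium.
Union's best replies: Soft→N3; Firm→N4; Hard→N3.
Management's best replies: N1→Soft; N2→Hard; N3→Soft; N4→Soft.
Only (N3, Soft) has each player best-responding; Nash payoffs (14, 14).
Management earns 14 sequentially versus 14 at the Nash outcome: unchanged.

unchanged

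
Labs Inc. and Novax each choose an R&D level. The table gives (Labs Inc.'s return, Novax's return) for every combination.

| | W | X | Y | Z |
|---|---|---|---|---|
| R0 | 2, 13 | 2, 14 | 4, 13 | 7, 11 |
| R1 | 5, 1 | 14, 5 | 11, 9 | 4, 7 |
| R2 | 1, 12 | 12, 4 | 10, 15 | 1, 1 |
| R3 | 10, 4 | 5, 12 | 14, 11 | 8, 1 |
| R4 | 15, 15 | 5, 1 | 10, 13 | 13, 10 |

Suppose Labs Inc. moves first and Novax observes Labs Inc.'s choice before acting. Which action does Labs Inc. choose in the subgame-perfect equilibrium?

Solve by backward induction (Labs Inc. leads).
- R0: BR = X, leader payoff 2.
- R1: BR = Y, leader payoff 11.
- R2: BR = Y, leader payoff 10.
- R3: BR = X, leader payoff 5.
- R4: BR = W, leader payoff 15.
Maximizing over 2, 11, 10, 5, 15, Labs Inc. chooses R4. Subgame-perfect outcome: (R4, W) with payoffs (15, 15).

R4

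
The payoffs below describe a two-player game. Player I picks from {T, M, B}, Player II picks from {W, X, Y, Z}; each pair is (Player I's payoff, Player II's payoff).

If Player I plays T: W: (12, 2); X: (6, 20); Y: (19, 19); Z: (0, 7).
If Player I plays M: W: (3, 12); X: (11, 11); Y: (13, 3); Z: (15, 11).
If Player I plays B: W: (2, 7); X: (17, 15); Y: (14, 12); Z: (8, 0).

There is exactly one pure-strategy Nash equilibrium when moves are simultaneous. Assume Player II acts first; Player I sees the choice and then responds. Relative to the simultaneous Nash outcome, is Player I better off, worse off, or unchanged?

Player I best-responds to each possible Player II move:
- W → Player I plays T (best of 12, 3, 2); Player II gets 2.
- X → Player I plays B (best of 6, 11, 17); Player II gets 15.
- Y → Player I plays T (best of 19, 13, 14); Player II gets 19.
- Z → Player I plays M (best of 0, 15, 8); Player II gets 11.
Maximizing over 2, 15, 19, 11, Player II chooses Y. Subgame-perfect outcome: (T, Y) with payoffs (19, 19).
Under simultaneous play:
Player I's best replies: W→T; X→B; Y→T; Z→M.
Player II's best replies: T→X; M→W; B→X.
Only (B, X) has each player best-responding; Nash payoffs (17, 15).
Player I earns 19 sequentially versus 17 at the Nash outcome: better off.

better off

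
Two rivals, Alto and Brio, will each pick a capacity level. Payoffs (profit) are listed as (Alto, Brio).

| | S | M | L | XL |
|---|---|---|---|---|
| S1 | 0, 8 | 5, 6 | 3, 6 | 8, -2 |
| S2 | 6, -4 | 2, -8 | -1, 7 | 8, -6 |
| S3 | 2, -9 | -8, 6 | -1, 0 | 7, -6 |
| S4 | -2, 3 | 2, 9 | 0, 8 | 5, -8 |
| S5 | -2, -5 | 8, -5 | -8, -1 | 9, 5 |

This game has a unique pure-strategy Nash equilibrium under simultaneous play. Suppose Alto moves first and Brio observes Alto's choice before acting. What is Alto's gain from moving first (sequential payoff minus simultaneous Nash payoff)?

Brio best-responds to each possible Alto move:
- S1 → Brio plays S (best of 8, 6, 6, -2); Alto gets 0.
- S2 → Brio plays L (best of -4, -8, 7, -6); Alto gets -1.
- S3 → Brio plays M (best of -9, 6, 0, -6); Alto gets -8.
- S4 → Brio plays M (best of 3, 9, 8, -8); Alto gets 2.
- S5 → Brio plays XL (best of -5, -5, -1, 5); Alto gets 9.
Among 0, -1, -8, 2, 9, the best is 9 at S5. Subgame-perfect outcome: (S5, XL) with payoffs (9, 5).
Under simultaneous play:
Alto's best replies: S→S2; M→S5; L→S1; XL→S5.
Brio's best replies: S1→S; S2→L; S3→M; S4→M; S5→XL.
Only (S5, XL) has each player best-responding; Nash payoffs (9, 5).
Alto's commitment gain: 9 − 9 = 0.

0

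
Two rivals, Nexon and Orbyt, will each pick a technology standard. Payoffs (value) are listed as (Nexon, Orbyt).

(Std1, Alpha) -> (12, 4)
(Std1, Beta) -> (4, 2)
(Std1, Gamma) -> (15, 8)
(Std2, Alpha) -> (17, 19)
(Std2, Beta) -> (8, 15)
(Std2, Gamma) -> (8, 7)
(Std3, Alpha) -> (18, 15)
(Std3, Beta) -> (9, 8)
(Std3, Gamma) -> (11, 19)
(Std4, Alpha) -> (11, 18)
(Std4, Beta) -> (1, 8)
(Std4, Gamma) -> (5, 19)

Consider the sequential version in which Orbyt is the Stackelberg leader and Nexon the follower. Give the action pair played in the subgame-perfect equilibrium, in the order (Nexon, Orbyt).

(Std3, Alpha)

Nexon best-responds to each possible Orbyt move:
- Alpha → Nexon plays Std3 (best of 12, 17, 18, 11); Orbyt gets 15.
- Beta → Nexon plays Std3 (best of 4, 8, 9, 1); Orbyt gets 8.
- Gamma → Nexon plays Std1 (best of 15, 8, 11, 5); Orbyt gets 8.
Maximizing over 15, 8, 8, Orbyt chooses Alpha. Subgame-perfect outcome: (Std3, Alpha) with payoffs (18, 15).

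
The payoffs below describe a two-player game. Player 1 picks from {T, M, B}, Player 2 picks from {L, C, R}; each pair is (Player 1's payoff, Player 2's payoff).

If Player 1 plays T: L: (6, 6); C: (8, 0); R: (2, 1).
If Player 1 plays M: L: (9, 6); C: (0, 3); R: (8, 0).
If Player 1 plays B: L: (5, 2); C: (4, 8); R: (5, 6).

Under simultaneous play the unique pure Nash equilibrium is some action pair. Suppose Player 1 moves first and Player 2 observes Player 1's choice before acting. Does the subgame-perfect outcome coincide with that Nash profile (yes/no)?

yes

Solve by backward induction (Player 1 leads).
- T: Player 2 compares 6, 0, 1 and picks L; Player 1 would get 6.
- M: Player 2 compares 6, 3, 0 and picks L; Player 1 would get 9.
- B: Player 2 compares 2, 8, 6 and picks C; Player 1 would get 4.
Among 6, 9, 4, the best is 9 at M. Subgame-perfect outcome: (M, L) with payoffs (9, 6).
For the simultaneous game, intersect best replies.
Player 1's best replies: L→M; C→T; R→M.
Player 2's best replies: T→L; M→L; B→C.
The unique mutual best reply is (M, L), giving (9, 6).
Sequential outcome (M, L) coincides with the Nash profile (M, L).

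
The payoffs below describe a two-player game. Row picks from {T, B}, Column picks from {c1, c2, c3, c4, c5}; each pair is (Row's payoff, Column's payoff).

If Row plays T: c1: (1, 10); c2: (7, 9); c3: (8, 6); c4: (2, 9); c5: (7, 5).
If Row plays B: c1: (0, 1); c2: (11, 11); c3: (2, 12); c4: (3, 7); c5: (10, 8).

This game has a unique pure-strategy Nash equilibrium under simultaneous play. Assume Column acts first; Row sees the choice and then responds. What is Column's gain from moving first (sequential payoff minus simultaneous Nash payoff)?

1

Row best-responds to each possible Column move:
- c1 → Row plays T (best of 1, 0); Column gets 10.
- c2 → Row plays B (best of 7, 11); Column gets 11.
- c3 → Row plays T (best of 8, 2); Column gets 6.
- c4 → Row plays B (best of 2, 3); Column gets 7.
- c5 → Row plays B (best of 7, 10); Column gets 8.
Column's induced payoffs are 10, 11, 6, 7, 8, so Column commits to c2. Subgame-perfect outcome: (B, c2) with payoffs (11, 11).
Now find the simultaneous Nash equilibrium.
Row's best replies: c1→T; c2→B; c3→T; c4→B; c5→B.
Column's best replies: T→c1; B→c3.
The unique mutual best reply is (T, c1), giving (1, 10).
Column's commitment gain: 11 − 10 = 1.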